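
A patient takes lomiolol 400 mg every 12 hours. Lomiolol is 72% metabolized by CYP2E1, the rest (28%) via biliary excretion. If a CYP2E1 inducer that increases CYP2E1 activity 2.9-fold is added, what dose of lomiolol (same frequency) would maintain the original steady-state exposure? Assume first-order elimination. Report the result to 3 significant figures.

947 mg

The CYP2E1 pathway (72% of clearance) rises to 2.9× activity: 0.72 × 2.9 = 2.088.
The remaining 28% of clearance is unaffected.
New clearance relative to baseline: 2.088 + 0.28 = 2.368.
To maintain the same steady-state level, dose must scale with clearance: new dose = 400 × 2.368 = 947 mg.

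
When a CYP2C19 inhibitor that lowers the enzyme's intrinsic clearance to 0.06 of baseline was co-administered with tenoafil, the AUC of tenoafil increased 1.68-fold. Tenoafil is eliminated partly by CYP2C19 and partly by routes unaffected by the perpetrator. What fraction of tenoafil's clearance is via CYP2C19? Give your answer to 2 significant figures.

0.43

Let x = fm,CYP2C19. Because AUC ∝ 1/CL, relative clearance fell to 1/1.68 = 0.5952.
Setting x·0.06 + (1 − x) = 0.5952 and solving: x = (0.5952 − 1)/(0.06 − 1) = 0.43.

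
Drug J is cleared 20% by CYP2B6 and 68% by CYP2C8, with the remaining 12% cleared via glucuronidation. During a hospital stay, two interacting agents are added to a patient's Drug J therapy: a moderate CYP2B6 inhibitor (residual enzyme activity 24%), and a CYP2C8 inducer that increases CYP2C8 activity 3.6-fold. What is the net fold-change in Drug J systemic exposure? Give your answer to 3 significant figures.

0.382

The CYP2B6 pathway (20% of clearance) is reduced to 0.24× activity: 0.2 × 0.24 = 0.048.
The CYP2C8 pathway (68% of clearance) increases to 3.6× activity: 0.68 × 3.6 = 2.448.
The remaining 12% of clearance is unaffected.
CL_new/CL_old = 0.048 + 2.448 + 0.12 = 2.616.
Net systemic exposure ratio = 1 / 2.616 = 0.382.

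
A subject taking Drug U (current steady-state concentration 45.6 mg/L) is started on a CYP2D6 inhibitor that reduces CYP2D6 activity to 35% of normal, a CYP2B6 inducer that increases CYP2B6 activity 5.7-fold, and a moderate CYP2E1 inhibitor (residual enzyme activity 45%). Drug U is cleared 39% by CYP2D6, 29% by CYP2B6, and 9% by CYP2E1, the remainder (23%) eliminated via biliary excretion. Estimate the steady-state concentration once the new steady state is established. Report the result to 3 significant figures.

22.1 mg/L

CYP2D6: 0.39 × 0.35 = 0.1365
CYP2B6: 0.29 × 5.7 = 1.653
CYP2E1: 0.09 × 0.45 = 0.0405
Other: 0.23 (unchanged)
New clearance relative to baseline: 0.1365 + 1.653 + 0.0405 + 0.23 = 2.06.
Steady-state concentration ∝ 1/CL: new value = 45.6 / 2.06 = 22.1 mg/L.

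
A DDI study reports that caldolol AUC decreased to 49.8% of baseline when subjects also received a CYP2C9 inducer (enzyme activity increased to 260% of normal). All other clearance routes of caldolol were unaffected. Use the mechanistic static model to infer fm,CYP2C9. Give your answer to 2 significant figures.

Let x = fm,CYP2C9. Because AUC ∝ 1/CL, relative clearance rose to 1/0.498 = 2.008.
Only the CYP2C9 route changed, so 2.008 = x·2.6 + (1 − x), giving x = 0.63.

0.63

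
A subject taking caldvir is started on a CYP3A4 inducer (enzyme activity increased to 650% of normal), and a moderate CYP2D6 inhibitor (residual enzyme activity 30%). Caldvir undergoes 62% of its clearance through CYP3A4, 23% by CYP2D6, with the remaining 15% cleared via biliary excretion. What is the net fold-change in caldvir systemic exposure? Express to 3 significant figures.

0.235

CYP3A4: 0.62 × 6.5 = 4.03
CYP2D6: 0.23 × 0.3 = 0.069
Other: 0.15 (unchanged)
CL_new/CL_old = 4.03 + 0.069 + 0.15 = 4.249.
Systemic exposure ∝ 1/CL: fold-change = 1 / 4.249 = 0.235.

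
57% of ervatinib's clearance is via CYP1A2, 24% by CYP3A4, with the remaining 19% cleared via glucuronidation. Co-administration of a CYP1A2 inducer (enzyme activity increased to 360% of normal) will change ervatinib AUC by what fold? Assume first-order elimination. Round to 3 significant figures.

0.403

The CYP1A2 pathway (57% of clearance) is boosted to 3.6× activity: 0.57 × 3.6 = 2.052.
CYP3A4 (24%) and the residual 19% are unaffected.
Relative clearance = 2.052 + 0.24 + 0.19 = 2.482.
Since AUC ∝ 1/CL, the ratio is 1 / 2.482 = 0.403.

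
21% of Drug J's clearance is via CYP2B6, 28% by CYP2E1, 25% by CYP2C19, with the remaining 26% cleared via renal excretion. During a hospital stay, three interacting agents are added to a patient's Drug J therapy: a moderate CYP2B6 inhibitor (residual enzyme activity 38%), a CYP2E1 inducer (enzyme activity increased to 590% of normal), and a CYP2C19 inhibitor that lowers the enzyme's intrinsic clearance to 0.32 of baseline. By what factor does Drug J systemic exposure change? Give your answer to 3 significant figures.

CYP2B6: 0.21 × 0.38 = 0.0798
CYP2E1: 0.28 × 5.9 = 1.652
CYP2C19: 0.25 × 0.32 = 0.08
Other: 0.26 (unchanged)
CL_new/CL_old = 0.0798 + 1.652 + 0.08 + 0.26 = 2.0718.
Net systemic exposure ratio = 1 / 2.0718 = 0.483.

0.483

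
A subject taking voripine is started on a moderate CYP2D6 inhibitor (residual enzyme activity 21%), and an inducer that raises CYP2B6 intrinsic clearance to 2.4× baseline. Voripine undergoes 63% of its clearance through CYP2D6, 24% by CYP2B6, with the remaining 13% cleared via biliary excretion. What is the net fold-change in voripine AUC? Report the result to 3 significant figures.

CYP2D6: 0.63 × 0.21 = 0.1323
CYP2B6: 0.24 × 2.4 = 0.576
Other: 0.13 (unchanged)
CL_new/CL_old = 0.1323 + 0.576 + 0.13 = 0.8383.
Net AUC ratio = 1 / 0.8383 = 1.19.

1.19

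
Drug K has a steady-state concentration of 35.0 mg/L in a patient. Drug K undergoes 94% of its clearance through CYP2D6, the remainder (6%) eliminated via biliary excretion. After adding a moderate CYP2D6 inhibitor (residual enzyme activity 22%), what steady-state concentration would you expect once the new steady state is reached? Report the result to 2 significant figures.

The CYP2D6 pathway (94% of clearance) is reduced to 0.22× activity: 0.94 × 0.22 = 0.2068.
Non-CYP routes (6%) are unchanged.
CL_new/CL_old = 0.2068 + 0.06 = 0.2668.
Steady-state concentration ∝ 1/CL, so new value = 35.0 / 0.2668 = 1.3 × 10² mg/L.

1.3 × 10² mg/L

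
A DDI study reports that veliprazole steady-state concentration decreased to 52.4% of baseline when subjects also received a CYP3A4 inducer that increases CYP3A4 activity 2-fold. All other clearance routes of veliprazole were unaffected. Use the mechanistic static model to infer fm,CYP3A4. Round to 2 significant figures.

Let fm be the CYP3A4 fraction. New clearance relative to baseline = fm × 2 + (1 − fm).
Steady-state concentration ratio = 1 / (new CL fraction), so new CL fraction = 1 / 0.524 = 1.908.
fm × 2 + 1 − fm = 1.908  ⇒  fm × (2 − 1) = 0.9084  ⇒  fm = 0.91.

0.91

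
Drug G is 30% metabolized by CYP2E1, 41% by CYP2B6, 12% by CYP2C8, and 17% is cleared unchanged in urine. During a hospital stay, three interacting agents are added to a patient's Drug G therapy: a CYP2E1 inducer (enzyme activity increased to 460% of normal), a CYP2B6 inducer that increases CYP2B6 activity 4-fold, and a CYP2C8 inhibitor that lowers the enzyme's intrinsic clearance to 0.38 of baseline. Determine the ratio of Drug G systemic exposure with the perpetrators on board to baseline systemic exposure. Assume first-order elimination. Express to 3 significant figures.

The CYP2E1 pathway (30% of clearance) is boosted to 4.6× activity: 0.3 × 4.6 = 1.38.
The CYP2B6 pathway (41% of clearance) is boosted to 4× activity: 0.41 × 4 = 1.64.
The CYP2C8 pathway (12% of clearance) falls to 0.38× activity: 0.12 × 0.38 = 0.0456.
The remaining 17% of clearance is unaffected.
New clearance relative to baseline: 1.38 + 1.64 + 0.0456 + 0.17 = 3.2356.
Because systemic exposure varies inversely with clearance, the combined effect is 1 / 3.2356 = 0.309.

0.309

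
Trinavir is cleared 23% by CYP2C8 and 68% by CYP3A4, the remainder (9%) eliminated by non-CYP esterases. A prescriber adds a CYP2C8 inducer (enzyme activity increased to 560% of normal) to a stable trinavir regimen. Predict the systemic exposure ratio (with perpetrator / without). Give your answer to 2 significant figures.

The CYP2C8 pathway (23% of clearance) is boosted to 5.6× activity: 0.23 × 5.6 = 1.288.
CYP3A4 (68%) and the residual 9% are unaffected.
New clearance relative to baseline: 1.288 + 0.68 + 0.09 = 2.058.
Systemic exposure is inversely proportional to clearance, so the fold-change is 1 / 2.058 = 0.49.

0.49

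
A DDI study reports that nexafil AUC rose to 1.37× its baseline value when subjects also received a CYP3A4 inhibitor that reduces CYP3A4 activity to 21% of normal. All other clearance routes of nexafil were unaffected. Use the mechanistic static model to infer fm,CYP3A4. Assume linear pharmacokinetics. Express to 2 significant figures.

Write x for the fraction cleared via CYP3A4. The observed AUC change means clearance fell to 1/1.37 = 0.7299 of baseline.
Only the CYP3A4 route changed, so 0.7299 = x·0.21 + (1 − x), giving x = 0.34.

0.34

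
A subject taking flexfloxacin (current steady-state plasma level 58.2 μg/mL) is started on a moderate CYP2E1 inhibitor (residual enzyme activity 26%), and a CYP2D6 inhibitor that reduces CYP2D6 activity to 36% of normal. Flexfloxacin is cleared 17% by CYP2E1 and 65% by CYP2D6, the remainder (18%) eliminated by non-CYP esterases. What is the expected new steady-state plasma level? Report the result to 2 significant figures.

1.3 × 10² μg/mL

The CYP2E1 pathway (17% of clearance) drops to 0.26× activity: 0.17 × 0.26 = 0.0442.
The CYP2D6 pathway (65% of clearance) is reduced to 0.36× activity: 0.65 × 0.36 = 0.234.
The remaining 18% of clearance is unaffected.
Relative clearance = 0.0442 + 0.234 + 0.18 = 0.4582.
Dividing the baseline by the relative clearance: 58.2 / 0.4582 = 1.3 × 10² μg/mL.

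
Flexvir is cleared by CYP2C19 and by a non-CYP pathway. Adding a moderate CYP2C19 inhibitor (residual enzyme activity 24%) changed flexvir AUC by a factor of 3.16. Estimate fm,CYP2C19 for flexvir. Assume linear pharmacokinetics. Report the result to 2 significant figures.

CL'/CL = 1 / 3.16 = 0.3165
0.24·fm + (1 − fm) = 0.3165
fm = (0.3165 − 1) / (0.24 − 1) = 0.90

0.90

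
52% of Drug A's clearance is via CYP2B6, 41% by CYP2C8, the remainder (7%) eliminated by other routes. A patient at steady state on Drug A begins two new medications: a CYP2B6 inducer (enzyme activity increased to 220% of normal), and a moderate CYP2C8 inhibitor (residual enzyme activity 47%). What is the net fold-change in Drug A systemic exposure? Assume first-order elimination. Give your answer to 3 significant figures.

0.711

CYP2B6: 0.52 × 2.2 = 1.144
CYP2C8: 0.41 × 0.47 = 0.1927
Other: 0.07 (unchanged)
CL_new/CL_old = 1.144 + 0.1927 + 0.07 = 1.4067.
Systemic exposure ∝ 1/CL: fold-change = 1 / 1.4067 = 0.711.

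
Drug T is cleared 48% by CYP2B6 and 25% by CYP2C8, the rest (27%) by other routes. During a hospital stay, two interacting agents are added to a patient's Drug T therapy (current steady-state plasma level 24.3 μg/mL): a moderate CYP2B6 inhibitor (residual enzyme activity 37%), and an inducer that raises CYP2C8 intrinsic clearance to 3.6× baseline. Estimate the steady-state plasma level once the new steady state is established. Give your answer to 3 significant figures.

CYP2B6: 0.48 × 0.37 = 0.1776
CYP2C8: 0.25 × 3.6 = 0.9
Other: 0.27 (unchanged)
New clearance relative to baseline: 0.1776 + 0.9 + 0.27 = 1.3476.
Steady-state plasma level ∝ 1/CL: new value = 24.3 / 1.3476 = 18.0 μg/mL.

18.0 μg/mL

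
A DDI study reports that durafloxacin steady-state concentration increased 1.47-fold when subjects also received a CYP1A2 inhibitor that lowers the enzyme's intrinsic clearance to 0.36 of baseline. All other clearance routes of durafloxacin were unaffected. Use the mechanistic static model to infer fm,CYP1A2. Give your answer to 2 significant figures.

0.50

Let x = fm,CYP1A2. Because steady-state concentration ∝ 1/CL, relative clearance fell to 1/1.47 = 0.6803.
Setting x·0.36 + (1 − x) = 0.6803 and solving: x = (0.6803 − 1)/(0.36 − 1) = 0.50.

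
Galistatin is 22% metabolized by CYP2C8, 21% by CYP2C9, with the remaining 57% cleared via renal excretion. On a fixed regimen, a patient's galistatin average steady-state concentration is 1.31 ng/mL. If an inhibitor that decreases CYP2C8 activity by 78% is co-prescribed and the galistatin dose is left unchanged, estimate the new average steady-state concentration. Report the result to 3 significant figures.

CYP2C8: 0.22 × 0.22 = 0.0484
CYP2C9: 0.21 (unchanged)
Other: 0.57 (unchanged)
Relative clearance = 0.0484 + 0.21 + 0.57 = 0.8284.
New average steady-state concentration = baseline ÷ relative clearance = 1.31 / 0.8284 = 1.58 ng/mL.

1.58 ng/mL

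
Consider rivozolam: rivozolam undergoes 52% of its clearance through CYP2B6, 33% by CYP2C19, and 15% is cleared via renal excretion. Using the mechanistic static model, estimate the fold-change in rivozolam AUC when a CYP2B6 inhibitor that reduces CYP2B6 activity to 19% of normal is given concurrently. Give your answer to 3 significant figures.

CYP2B6: 0.52 × 0.19 = 0.0988
CYP2C19: 0.33 (unchanged)
Other: 0.15 (unchanged)
Relative clearance = 0.0988 + 0.33 + 0.15 = 0.5788.
Since AUC ∝ 1/CL, the ratio is 1 / 0.5788 = 1.73.

1.73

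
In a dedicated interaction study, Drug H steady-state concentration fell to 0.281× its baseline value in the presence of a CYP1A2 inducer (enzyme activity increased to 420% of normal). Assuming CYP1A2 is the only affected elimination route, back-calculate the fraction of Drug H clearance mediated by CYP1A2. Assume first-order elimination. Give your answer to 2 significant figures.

0.80

Let x = fm,CYP1A2. Because steady-state concentration ∝ 1/CL, relative clearance rose to 1/0.281 = 3.559.
Setting x·4.2 + (1 − x) = 3.559 and solving: x = (3.559 − 1)/(4.2 − 1) = 0.80.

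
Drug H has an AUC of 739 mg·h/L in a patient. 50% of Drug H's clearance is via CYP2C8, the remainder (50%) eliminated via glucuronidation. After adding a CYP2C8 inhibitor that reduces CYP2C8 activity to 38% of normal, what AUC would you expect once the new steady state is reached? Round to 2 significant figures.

The CYP2C8 pathway (50% of clearance) is reduced to 0.38× activity: 0.5 × 0.38 = 0.19.
Non-CYP routes (50%) are unchanged.
Relative clearance = 0.19 + 0.5 = 0.69.
With dosing unchanged, AUC scales as 1/CL: 739 / 0.69 = 1.1 × 10³ mg·h/L.

1.1 × 10³ mg·h/L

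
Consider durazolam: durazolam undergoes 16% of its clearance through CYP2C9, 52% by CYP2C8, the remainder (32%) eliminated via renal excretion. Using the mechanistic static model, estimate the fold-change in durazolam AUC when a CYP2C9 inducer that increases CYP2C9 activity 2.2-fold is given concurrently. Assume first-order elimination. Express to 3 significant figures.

The CYP2C9 pathway (16% of clearance) is boosted to 2.2× activity: 0.16 × 2.2 = 0.352.
CYP2C8 (52%) and the residual 32% are unaffected.
Relative clearance = 0.352 + 0.52 + 0.32 = 1.192.
AUC ratio = CL_old/CL_new = 1 / 1.192 = 0.839.

0.839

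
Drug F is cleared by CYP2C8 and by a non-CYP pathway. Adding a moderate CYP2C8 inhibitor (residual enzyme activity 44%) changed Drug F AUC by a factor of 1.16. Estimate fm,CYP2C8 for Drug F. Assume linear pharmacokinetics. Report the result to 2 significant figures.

Write x for the fraction cleared via CYP2C8. The observed AUC change means clearance fell to 1/1.16 = 0.8621 of baseline.
Setting x·0.44 + (1 − x) = 0.8621 and solving: x = (0.8621 − 1)/(0.44 − 1) = 0.25.

0.25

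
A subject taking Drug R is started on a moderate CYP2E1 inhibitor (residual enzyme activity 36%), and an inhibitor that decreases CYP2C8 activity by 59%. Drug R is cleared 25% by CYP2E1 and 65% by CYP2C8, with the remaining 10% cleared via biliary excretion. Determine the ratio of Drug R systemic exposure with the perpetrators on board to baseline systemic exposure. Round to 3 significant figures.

The CYP2E1 pathway (25% of clearance) falls to 0.36× activity: 0.25 × 0.36 = 0.09.
The CYP2C8 pathway (65% of clearance) drops to 0.41× activity: 0.65 × 0.41 = 0.2665.
The remaining 10% of clearance is unaffected.
Relative clearance = 0.09 + 0.2665 + 0.1 = 0.4565.
Net systemic exposure ratio = 1 / 0.4565 = 2.19.

2.19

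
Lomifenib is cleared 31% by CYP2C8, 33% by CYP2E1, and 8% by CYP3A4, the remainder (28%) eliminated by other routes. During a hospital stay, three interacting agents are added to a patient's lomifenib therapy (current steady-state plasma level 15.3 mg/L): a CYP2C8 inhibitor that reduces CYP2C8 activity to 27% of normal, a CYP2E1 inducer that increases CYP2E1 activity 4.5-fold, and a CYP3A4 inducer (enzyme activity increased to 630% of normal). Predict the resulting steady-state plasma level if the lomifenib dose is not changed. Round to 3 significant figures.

6.50 mg/L

The CYP2C8 pathway (31% of clearance) falls to 0.27× activity: 0.31 × 0.27 = 0.0837.
The CYP2E1 pathway (33% of clearance) is boosted to 4.5× activity: 0.33 × 4.5 = 1.485.
The CYP3A4 pathway (8% of clearance) rises to 6.3× activity: 0.08 × 6.3 = 0.504.
Non-CYP routes (28%) are unchanged.
Relative clearance = 0.0837 + 1.485 + 0.504 + 0.28 = 2.3527.
New steady-state plasma level = 15.3 / 2.3527 = 6.50 mg/L (concentration scales inversely with clearance).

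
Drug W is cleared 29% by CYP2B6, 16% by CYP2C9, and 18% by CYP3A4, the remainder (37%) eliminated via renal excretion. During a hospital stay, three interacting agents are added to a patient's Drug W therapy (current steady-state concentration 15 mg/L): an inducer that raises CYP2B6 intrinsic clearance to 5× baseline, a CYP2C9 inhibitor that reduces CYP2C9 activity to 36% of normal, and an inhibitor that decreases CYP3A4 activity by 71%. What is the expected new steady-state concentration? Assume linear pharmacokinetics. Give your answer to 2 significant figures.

The CYP2B6 pathway (29% of clearance) increases to 5× activity: 0.29 × 5 = 1.45.
The CYP2C9 pathway (16% of clearance) drops to 0.36× activity: 0.16 × 0.36 = 0.0576.
The CYP3A4 pathway (18% of clearance) is reduced to 0.29× activity: 0.18 × 0.29 = 0.0522.
Non-CYP routes (37%) are unchanged.
Relative clearance = 1.45 + 0.0576 + 0.0522 + 0.37 = 1.9298.
Steady-state concentration ∝ 1/CL: new value = 15 / 1.9298 = 7.8 mg/L.

7.8 mg/L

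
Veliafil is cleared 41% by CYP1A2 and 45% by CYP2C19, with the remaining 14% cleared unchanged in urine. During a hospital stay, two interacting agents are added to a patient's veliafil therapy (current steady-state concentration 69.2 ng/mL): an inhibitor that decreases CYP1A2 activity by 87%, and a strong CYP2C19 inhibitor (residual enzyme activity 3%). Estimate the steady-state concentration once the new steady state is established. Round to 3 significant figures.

335 ng/mL

The CYP1A2 pathway (41% of clearance) falls to 0.13× activity: 0.41 × 0.13 = 0.0533.
The CYP2C19 pathway (45% of clearance) is reduced to 0.03× activity: 0.45 × 0.03 = 0.0135.
Non-CYP routes (14%) are unchanged.
Relative clearance = 0.0533 + 0.0135 + 0.14 = 0.2068.
Steady-state concentration ∝ 1/CL: new value = 69.2 / 0.2068 = 335 ng/mL.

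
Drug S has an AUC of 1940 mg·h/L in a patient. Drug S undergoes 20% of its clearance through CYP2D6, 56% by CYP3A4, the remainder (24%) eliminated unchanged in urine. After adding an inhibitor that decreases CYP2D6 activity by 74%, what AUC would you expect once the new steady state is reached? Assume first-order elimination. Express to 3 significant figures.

2.28 × 10³ mg·h/L

The CYP2D6 pathway (20% of clearance) falls to 0.26× activity: 0.2 × 0.26 = 0.052.
CYP3A4 (56%) and the residual 24% are unaffected.
CL_new/CL_old = 0.052 + 0.56 + 0.24 = 0.852.
With dosing unchanged, AUC scales as 1/CL: 1940 / 0.852 = 2.28 × 10³ mg·h/L.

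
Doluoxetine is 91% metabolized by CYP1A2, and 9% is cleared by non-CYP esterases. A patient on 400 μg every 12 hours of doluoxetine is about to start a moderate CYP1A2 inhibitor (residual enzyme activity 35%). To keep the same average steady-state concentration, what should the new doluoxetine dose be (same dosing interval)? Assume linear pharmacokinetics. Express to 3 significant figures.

CYP1A2: 0.91 × 0.35 = 0.3185
Other: 0.09 (unchanged)
CL_new/CL_old = 0.3185 + 0.09 = 0.4085.
Css,avg = (dose rate)/CL, so holding Css fixed requires dose ∝ CL: 400 × 0.4085 = 163 μg.

163 μg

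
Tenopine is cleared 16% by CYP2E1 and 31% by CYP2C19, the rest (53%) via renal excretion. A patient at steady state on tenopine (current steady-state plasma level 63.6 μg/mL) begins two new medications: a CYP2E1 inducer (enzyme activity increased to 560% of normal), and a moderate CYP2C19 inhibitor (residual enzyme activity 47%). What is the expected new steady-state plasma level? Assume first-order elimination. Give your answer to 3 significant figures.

CYP2E1: 0.16 × 5.6 = 0.896
CYP2C19: 0.31 × 0.47 = 0.1457
Other: 0.53 (unchanged)
CL_new/CL_old = 0.896 + 0.1457 + 0.53 = 1.5717.
New steady-state plasma level = 63.6 / 1.5717 = 40.5 μg/mL (concentration scales inversely with clearance).

40.5 μg/mL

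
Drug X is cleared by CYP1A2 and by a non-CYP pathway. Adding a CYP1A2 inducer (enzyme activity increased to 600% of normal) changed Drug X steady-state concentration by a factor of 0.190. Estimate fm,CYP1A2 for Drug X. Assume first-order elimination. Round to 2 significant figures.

0.85

CL'/CL = 1 / 0.190 = 5.263
6·fm + (1 − fm) = 5.263
fm = (5.263 − 1) / (6 − 1) = 0.85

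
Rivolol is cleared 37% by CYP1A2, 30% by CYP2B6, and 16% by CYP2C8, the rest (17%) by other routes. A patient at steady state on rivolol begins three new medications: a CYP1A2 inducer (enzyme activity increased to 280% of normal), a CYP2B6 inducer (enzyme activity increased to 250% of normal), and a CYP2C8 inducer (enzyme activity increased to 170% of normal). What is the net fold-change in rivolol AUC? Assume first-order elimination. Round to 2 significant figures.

0.45

The CYP1A2 pathway (37% of clearance) rises to 2.8× activity: 0.37 × 2.8 = 1.036.
The CYP2B6 pathway (30% of clearance) rises to 2.5× activity: 0.3 × 2.5 = 0.75.
The CYP2C8 pathway (16% of clearance) rises to 1.7× activity: 0.16 × 1.7 = 0.272.
The remaining 17% of clearance is unaffected.
New clearance relative to baseline: 1.036 + 0.75 + 0.272 + 0.17 = 2.228.
AUC ∝ 1/CL: fold-change = 1 / 2.228 = 0.45.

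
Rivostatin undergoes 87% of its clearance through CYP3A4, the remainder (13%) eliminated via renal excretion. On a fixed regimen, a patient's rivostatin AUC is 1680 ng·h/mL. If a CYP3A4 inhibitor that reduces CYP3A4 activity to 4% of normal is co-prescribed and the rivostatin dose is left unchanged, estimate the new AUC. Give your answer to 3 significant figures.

1.02 × 10⁴ ng·h/mL

CYP3A4: 0.87 × 0.04 = 0.0348
Other: 0.13 (unchanged)
New clearance relative to baseline: 0.0348 + 0.13 = 0.1648.
With dosing unchanged, AUC scales as 1/CL: 1680 / 0.1648 = 1.02 × 10⁴ ng·h/mL.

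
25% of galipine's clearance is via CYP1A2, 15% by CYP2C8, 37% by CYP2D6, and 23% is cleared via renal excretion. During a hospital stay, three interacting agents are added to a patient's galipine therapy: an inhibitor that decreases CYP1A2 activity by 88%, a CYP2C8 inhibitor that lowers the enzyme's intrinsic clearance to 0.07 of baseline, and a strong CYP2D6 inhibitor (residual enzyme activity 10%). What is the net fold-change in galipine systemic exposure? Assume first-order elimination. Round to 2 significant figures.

The CYP1A2 pathway (25% of clearance) drops to 0.12× activity: 0.25 × 0.12 = 0.03.
The CYP2C8 pathway (15% of clearance) is reduced to 0.07× activity: 0.15 × 0.07 = 0.0105.
The CYP2D6 pathway (37% of clearance) falls to 0.1× activity: 0.37 × 0.1 = 0.037.
The remaining 23% of clearance is unaffected.
Relative clearance = 0.03 + 0.0105 + 0.037 + 0.23 = 0.3075.
Systemic exposure ∝ 1/CL: fold-change = 1 / 0.3075 = 3.3.

3.3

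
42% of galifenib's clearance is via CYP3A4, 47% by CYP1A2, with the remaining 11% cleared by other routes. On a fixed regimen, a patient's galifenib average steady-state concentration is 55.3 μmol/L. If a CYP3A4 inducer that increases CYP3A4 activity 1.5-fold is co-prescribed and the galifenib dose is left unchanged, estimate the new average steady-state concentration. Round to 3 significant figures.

45.7 μmol/L

The CYP3A4 pathway (42% of clearance) increases to 1.5× activity: 0.42 × 1.5 = 0.63.
CYP1A2 (47%) and the residual 11% are unaffected.
CL_new/CL_old = 0.63 + 0.47 + 0.11 = 1.21.
Average steady-state concentration ∝ 1/CL, so new value = 55.3 / 1.21 = 45.7 μmol/L.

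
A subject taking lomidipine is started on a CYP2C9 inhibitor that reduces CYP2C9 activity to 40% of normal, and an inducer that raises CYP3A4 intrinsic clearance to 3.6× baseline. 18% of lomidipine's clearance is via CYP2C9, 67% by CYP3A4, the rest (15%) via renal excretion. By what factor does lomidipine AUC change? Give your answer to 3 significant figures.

CYP2C9: 0.18 × 0.4 = 0.072
CYP3A4: 0.67 × 3.6 = 2.412
Other: 0.15 (unchanged)
New clearance relative to baseline: 0.072 + 2.412 + 0.15 = 2.634.
AUC ∝ 1/CL: fold-change = 1 / 2.634 = 0.380.

0.380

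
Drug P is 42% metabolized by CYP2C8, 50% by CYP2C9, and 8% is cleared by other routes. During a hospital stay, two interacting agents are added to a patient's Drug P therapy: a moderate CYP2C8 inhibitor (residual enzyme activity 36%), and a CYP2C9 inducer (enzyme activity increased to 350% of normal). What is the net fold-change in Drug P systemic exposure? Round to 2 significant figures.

0.50

The CYP2C8 pathway (42% of clearance) is reduced to 0.36× activity: 0.42 × 0.36 = 0.1512.
The CYP2C9 pathway (50% of clearance) is boosted to 3.5× activity: 0.5 × 3.5 = 1.75.
The remaining 8% of clearance is unaffected.
New clearance relative to baseline: 0.1512 + 1.75 + 0.08 = 1.9812.
Because systemic exposure varies inversely with clearance, the combined effect is 1 / 1.9812 = 0.50.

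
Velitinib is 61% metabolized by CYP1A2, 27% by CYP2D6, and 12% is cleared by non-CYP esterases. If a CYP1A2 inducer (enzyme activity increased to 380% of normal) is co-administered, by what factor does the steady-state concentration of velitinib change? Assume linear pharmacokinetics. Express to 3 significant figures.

0.369

The CYP1A2 pathway (61% of clearance) increases to 3.8× activity: 0.61 × 3.8 = 2.318.
CYP2D6 (27%) and the residual 12% are unaffected.
CL_new/CL_old = 2.318 + 0.27 + 0.12 = 2.708.
Steady-state concentration is inversely proportional to clearance, so the fold-change is 1 / 2.708 = 0.369.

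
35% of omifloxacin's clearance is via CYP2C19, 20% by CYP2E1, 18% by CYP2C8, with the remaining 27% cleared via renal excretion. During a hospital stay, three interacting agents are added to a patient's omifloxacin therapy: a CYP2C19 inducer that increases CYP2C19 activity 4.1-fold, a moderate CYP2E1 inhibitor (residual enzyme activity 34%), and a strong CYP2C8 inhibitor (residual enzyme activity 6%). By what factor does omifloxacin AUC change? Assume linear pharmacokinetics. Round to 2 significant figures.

0.56

The CYP2C19 pathway (35% of clearance) increases to 4.1× activity: 0.35 × 4.1 = 1.435.
The CYP2E1 pathway (20% of clearance) falls to 0.34× activity: 0.2 × 0.34 = 0.068.
The CYP2C8 pathway (18% of clearance) drops to 0.06× activity: 0.18 × 0.06 = 0.0108.
Non-CYP routes (27%) are unchanged.
Relative clearance = 1.435 + 0.068 + 0.0108 + 0.27 = 1.7838.
Because AUC varies inversely with clearance, the combined effect is 1 / 1.7838 = 0.56.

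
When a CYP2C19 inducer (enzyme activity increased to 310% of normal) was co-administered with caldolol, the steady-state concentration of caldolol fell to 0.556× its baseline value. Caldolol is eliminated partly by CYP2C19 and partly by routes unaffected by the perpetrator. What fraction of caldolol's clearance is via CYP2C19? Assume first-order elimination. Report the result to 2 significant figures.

0.38

Let x = fm,CYP2C19. Because steady-state concentration ∝ 1/CL, relative clearance rose to 1/0.556 = 1.799.
Only the CYP2C19 route changed, so 1.799 = x·3.1 + (1 − x), giving x = 0.38.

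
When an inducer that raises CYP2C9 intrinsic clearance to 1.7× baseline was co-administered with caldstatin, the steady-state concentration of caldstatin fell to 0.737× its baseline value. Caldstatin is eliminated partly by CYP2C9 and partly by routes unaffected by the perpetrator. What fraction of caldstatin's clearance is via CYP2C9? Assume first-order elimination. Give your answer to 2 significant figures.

0.51

Write x for the fraction cleared via CYP2C9. The observed steady-state concentration change means clearance rose to 1/0.737 = 1.357 of baseline.
Only the CYP2C9 route changed, so 1.357 = x·1.7 + (1 − x), giving x = 0.51.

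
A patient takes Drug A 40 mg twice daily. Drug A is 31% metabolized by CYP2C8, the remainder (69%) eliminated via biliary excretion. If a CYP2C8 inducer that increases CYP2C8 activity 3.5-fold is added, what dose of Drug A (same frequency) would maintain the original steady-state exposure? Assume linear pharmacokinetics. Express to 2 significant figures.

71 mg

The CYP2C8 pathway (31% of clearance) increases to 3.5× activity: 0.31 × 3.5 = 1.085.
Non-CYP routes (69%) are unchanged.
Relative clearance = 1.085 + 0.69 = 1.775.
To maintain the same steady-state level, dose must scale with clearance: new dose = 40 × 1.775 = 71 mg.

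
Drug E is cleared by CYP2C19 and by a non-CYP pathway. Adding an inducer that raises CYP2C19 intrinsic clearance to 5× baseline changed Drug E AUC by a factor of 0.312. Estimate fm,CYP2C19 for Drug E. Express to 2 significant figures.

0.55

CL'/CL = 1 / 0.312 = 3.205
5·fm + (1 − fm) = 3.205
fm = (3.205 − 1) / (5 − 1) = 0.55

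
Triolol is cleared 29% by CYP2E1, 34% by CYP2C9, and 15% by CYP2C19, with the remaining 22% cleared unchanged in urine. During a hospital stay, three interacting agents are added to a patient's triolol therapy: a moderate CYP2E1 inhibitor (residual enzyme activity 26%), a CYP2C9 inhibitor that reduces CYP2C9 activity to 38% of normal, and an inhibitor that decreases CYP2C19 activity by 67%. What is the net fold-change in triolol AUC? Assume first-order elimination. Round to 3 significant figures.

The CYP2E1 pathway (29% of clearance) drops to 0.26× activity: 0.29 × 0.26 = 0.0754.
The CYP2C9 pathway (34% of clearance) drops to 0.38× activity: 0.34 × 0.38 = 0.1292.
The CYP2C19 pathway (15% of clearance) is reduced to 0.33× activity: 0.15 × 0.33 = 0.0495.
Non-CYP routes (22%) are unchanged.
CL_new/CL_old = 0.0754 + 0.1292 + 0.0495 + 0.22 = 0.4741.
Because AUC varies inversely with clearance, the combined effect is 1 / 0.4741 = 2.11.

2.11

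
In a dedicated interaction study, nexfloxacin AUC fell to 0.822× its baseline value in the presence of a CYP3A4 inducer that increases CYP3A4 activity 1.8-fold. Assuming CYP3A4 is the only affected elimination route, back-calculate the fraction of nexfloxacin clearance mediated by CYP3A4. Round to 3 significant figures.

CL'/CL = 1 / 0.822 = 1.217
1.8·fm + (1 − fm) = 1.217
fm = (1.217 − 1) / (1.8 − 1) = 0.271

0.271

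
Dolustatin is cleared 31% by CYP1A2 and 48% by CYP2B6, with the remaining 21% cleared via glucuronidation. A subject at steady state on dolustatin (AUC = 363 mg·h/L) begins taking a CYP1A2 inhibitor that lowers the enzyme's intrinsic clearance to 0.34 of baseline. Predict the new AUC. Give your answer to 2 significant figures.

The CYP1A2 pathway (31% of clearance) falls to 0.34× activity: 0.31 × 0.34 = 0.1054.
CYP2B6 (48%) and the residual 21% are unaffected.
CL_new/CL_old = 0.1054 + 0.48 + 0.21 = 0.7954.
With dosing unchanged, AUC scales as 1/CL: 363 / 0.7954 = 4.6 × 10² mg·h/L.

4.6 × 10² mg·h/L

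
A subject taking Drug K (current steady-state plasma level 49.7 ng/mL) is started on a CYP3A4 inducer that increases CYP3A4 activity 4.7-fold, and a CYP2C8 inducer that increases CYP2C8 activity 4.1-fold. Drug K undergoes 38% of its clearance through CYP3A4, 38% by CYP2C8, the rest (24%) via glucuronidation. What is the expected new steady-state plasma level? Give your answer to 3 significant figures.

13.9 ng/mL

CYP3A4: 0.38 × 4.7 = 1.786
CYP2C8: 0.38 × 4.1 = 1.558
Other: 0.24 (unchanged)
CL_new/CL_old = 1.786 + 1.558 + 0.24 = 3.584.
Steady-state plasma level ∝ 1/CL: new value = 49.7 / 3.584 = 13.9 ng/mL.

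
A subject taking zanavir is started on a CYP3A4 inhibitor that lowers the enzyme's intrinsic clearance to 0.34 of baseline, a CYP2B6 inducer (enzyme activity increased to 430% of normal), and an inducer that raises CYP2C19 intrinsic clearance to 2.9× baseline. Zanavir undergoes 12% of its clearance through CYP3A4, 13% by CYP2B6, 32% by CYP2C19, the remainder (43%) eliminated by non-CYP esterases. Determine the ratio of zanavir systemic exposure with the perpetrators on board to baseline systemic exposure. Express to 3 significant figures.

The CYP3A4 pathway (12% of clearance) is reduced to 0.34× activity: 0.12 × 0.34 = 0.0408.
The CYP2B6 pathway (13% of clearance) rises to 4.3× activity: 0.13 × 4.3 = 0.559.
The CYP2C19 pathway (32% of clearance) rises to 2.9× activity: 0.32 × 2.9 = 0.928.
Non-CYP routes (43%) are unchanged.
CL_new/CL_old = 0.0408 + 0.559 + 0.928 + 0.43 = 1.9578.
Systemic exposure ∝ 1/CL: fold-change = 1 / 1.9578 = 0.511.

0.511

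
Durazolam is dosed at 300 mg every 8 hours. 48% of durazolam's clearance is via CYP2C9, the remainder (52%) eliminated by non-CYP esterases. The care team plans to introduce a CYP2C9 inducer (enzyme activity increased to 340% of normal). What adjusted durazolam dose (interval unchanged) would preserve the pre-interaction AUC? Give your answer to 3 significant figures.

646 mg

The CYP2C9 pathway (48% of clearance) rises to 3.4× activity: 0.48 × 3.4 = 1.632.
Non-CYP routes (52%) are unchanged.
Relative clearance = 1.632 + 0.52 = 2.152.
To maintain the same steady-state level, dose must scale with clearance: new dose = 300 × 2.152 = 646 mg.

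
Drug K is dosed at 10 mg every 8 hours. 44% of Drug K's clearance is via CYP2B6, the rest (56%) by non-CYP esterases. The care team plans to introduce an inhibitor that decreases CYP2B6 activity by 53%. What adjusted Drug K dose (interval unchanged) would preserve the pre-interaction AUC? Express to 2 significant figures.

The CYP2B6 pathway (44% of clearance) drops to 0.47× activity: 0.44 × 0.47 = 0.2068.
Non-CYP routes (56%) are unchanged.
CL_new/CL_old = 0.2068 + 0.56 = 0.7668.
Exposure is unchanged when dose changes in proportion to clearance. New dose = 10 mg × 0.7668 = 7.7 mg.

7.7 mg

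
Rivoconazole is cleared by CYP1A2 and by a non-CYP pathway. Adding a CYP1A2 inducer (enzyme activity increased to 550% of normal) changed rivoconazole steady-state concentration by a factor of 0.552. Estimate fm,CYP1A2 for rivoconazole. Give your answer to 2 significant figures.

0.18

Call the CYP1A2 fraction fm. After the interaction, CL_new/CL_old = fm × 5.5 + (1 − fm).
Steady-state concentration ratio = 1 / (new CL fraction), so new CL fraction = 1 / 0.552 = 1.812.
fm × 5.5 + 1 − fm = 1.812  ⇒  fm × (5.5 − 1) = 0.8116  ⇒  fm = 0.18.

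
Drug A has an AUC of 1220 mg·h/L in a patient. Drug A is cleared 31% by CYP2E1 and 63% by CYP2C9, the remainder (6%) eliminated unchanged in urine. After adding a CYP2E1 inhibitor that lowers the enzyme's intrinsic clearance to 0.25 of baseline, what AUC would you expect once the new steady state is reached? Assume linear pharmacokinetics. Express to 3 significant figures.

The CYP2E1 pathway (31% of clearance) is reduced to 0.25× activity: 0.31 × 0.25 = 0.0775.
CYP2C9 (63%) and the residual 6% are unaffected.
CL_new/CL_old = 0.0775 + 0.63 + 0.06 = 0.7675.
New AUC = baseline ÷ relative clearance = 1220 / 0.7675 = 1.59 × 10³ mg·h/L.

1.59 × 10³ mg·h/L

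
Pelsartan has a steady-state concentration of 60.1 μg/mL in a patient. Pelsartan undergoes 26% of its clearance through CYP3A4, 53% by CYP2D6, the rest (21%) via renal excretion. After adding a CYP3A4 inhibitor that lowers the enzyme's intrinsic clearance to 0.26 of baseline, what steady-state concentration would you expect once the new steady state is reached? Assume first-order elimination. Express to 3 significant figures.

The CYP3A4 pathway (26% of clearance) falls to 0.26× activity: 0.26 × 0.26 = 0.0676.
CYP2D6 (53%) and the residual 21% are unaffected.
New clearance relative to baseline: 0.0676 + 0.53 + 0.21 = 0.8076.
Steady-state concentration ∝ 1/CL, so new value = 60.1 / 0.8076 = 74.4 μg/mL.

74.4 μg/mL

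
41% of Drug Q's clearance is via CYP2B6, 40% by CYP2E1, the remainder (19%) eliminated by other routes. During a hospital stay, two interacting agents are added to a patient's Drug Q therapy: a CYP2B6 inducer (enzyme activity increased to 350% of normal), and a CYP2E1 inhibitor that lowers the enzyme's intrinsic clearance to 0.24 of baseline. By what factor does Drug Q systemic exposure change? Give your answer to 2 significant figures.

The CYP2B6 pathway (41% of clearance) is boosted to 3.5× activity: 0.41 × 3.5 = 1.435.
The CYP2E1 pathway (40% of clearance) drops to 0.24× activity: 0.4 × 0.24 = 0.096.
Non-CYP routes (19%) are unchanged.
Relative clearance = 1.435 + 0.096 + 0.19 = 1.721.
Systemic exposure ∝ 1/CL: fold-change = 1 / 1.721 = 0.58.

0.58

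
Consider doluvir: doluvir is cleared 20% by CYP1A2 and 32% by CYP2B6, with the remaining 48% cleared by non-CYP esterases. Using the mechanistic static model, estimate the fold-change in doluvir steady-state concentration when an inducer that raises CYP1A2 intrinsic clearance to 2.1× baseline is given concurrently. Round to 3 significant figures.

0.820

The CYP1A2 pathway (20% of clearance) is boosted to 2.1× activity: 0.2 × 2.1 = 0.42.
CYP2B6 (32%) and the residual 48% are unaffected.
CL_new/CL_old = 0.42 + 0.32 + 0.48 = 1.22.
Steady-state concentration is inversely proportional to clearance, so the fold-change is 1 / 1.22 = 0.820.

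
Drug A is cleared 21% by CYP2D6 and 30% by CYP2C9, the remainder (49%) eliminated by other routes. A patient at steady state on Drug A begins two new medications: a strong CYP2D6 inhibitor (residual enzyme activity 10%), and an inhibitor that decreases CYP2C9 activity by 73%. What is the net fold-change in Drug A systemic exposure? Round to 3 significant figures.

1.69

The CYP2D6 pathway (21% of clearance) is reduced to 0.1× activity: 0.21 × 0.1 = 0.021.
The CYP2C9 pathway (30% of clearance) drops to 0.27× activity: 0.3 × 0.27 = 0.081.
Non-CYP routes (49%) are unchanged.
CL_new/CL_old = 0.021 + 0.081 + 0.49 = 0.592.
Systemic exposure ∝ 1/CL: fold-change = 1 / 0.592 = 1.69.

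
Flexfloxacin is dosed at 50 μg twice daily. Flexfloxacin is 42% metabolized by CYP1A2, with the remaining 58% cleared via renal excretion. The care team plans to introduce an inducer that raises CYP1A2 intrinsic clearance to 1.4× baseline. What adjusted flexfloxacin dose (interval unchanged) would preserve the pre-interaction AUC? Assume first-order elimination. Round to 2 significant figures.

58 μg

The CYP1A2 pathway (42% of clearance) increases to 1.4× activity: 0.42 × 1.4 = 0.588.
The remaining 58% of clearance is unaffected.
New clearance relative to baseline: 0.588 + 0.58 = 1.168.
Css,avg = (dose rate)/CL, so holding Css fixed requires dose ∝ CL: 50 × 1.168 = 58 μg.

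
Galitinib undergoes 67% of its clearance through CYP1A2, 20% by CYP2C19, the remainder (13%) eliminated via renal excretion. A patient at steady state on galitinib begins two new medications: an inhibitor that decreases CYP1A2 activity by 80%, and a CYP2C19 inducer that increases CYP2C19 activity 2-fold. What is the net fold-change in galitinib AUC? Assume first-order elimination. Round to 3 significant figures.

1.51

CYP1A2: 0.67 × 0.2 = 0.134
CYP2C19: 0.2 × 2 = 0.4
Other: 0.13 (unchanged)
CL_new/CL_old = 0.134 + 0.4 + 0.13 = 0.664.
AUC ∝ 1/CL: fold-change = 1 / 0.664 = 1.51.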